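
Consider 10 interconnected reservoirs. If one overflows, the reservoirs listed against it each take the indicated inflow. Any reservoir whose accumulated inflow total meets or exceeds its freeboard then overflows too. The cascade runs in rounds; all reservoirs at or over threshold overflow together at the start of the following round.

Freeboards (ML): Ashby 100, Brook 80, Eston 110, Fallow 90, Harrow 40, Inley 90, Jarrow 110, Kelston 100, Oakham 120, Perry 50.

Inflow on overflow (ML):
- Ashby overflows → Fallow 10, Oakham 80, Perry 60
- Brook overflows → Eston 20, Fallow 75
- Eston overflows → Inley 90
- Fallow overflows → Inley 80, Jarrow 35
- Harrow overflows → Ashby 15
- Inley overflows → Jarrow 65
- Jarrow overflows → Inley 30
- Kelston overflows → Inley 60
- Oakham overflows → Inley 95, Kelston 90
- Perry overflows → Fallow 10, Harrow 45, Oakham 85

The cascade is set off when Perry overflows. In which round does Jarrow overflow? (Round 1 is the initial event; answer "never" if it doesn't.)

Round 1 — Perry overflows (initial).
  Fallow: +10 → 10 < 90
  Harrow: +45 → 45 ≥ 40
  Oakham: +85 → 85 < 120
Round 2 — Harrow overflows.
  Ashby: +15 → 15 < 100
No further overflows.

never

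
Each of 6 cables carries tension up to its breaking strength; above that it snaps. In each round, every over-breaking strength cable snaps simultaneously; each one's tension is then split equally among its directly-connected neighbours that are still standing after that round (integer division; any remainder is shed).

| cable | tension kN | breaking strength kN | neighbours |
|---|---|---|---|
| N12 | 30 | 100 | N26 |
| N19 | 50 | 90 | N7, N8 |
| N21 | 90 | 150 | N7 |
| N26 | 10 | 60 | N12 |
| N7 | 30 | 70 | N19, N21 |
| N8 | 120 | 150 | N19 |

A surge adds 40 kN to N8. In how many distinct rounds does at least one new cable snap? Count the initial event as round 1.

Round 1 — N8 at 160 > 150. N8 snaps.
  N8 sheds 160 kN to N19: 160 each.
    N19: 50+160 = 210 > 90
Round 2 — N19 snaps.
  N19 sheds 210 kN to N7: 210 each.
    N7: 30+210 = 240 > 70
Round 3 — N7 snaps.
  N7 sheds 240 kN to N21: 240 each.
    N21: 90+240 = 330 > 150
Round 4 — N21 snaps.
  N21 sheds 330 kN: no online neighbours, lost.
No further breaks.

4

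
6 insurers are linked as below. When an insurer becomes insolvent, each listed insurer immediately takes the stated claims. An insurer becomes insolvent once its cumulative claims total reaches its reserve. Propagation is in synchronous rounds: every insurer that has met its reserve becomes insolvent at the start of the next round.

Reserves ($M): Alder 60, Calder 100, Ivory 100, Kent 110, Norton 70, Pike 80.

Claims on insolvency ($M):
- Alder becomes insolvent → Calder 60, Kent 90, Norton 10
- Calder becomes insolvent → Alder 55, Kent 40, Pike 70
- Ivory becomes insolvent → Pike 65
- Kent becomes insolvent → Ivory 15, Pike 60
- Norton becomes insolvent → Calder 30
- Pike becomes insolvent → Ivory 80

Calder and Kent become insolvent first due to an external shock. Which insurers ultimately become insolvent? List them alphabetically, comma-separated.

Calder, Kent, Pike

Round 1 — Calder, Kent become insolvent (initial).
  Alder: +55 → 55 < 60
  Ivory: +15 → 15 < 100
  Pike: +70+60 → 130 ≥ 80
Round 2 — Pike becomes insolvent.
  Ivory: +80 → 95 < 100
No further insolvencies.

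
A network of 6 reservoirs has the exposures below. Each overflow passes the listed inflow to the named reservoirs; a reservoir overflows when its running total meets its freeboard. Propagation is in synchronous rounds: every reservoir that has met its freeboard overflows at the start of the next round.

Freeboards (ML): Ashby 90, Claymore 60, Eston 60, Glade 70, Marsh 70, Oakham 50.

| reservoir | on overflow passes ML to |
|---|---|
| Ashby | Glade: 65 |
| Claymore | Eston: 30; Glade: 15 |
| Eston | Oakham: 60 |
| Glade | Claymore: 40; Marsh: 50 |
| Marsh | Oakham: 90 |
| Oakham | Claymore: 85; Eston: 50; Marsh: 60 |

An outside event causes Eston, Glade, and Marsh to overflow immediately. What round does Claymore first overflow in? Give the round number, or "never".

Round 1 — Eston, Glade, Marsh overflow (initial).
  Claymore: +40 → 40 < 60
  Oakham: +60+90 → 150 ≥ 50
Round 2 — Oakham overflows.
  Claymore: +85 → 125 ≥ 60
Round 3 — Claymore overflows.
No further overflows.

3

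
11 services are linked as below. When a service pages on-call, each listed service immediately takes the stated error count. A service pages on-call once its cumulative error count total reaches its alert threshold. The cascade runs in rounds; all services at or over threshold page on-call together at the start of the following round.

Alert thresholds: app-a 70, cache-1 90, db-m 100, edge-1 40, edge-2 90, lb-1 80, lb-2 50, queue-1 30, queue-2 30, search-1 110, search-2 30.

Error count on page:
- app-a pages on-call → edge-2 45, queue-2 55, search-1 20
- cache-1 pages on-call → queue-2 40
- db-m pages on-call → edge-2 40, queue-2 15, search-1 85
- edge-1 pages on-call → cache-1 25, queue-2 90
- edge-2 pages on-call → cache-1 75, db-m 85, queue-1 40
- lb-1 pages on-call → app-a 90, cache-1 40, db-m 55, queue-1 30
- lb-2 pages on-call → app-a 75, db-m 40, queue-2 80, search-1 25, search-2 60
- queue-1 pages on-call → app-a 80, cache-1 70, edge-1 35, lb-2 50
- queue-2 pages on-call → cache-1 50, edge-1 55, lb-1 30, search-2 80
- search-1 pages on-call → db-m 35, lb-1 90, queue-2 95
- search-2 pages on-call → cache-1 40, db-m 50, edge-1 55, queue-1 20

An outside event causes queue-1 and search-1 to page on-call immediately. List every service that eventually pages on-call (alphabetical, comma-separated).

Round 1 — queue-1, search-1 page on-call (initial).
  app-a: +80 → 80 ≥ 70
  cache-1: +70 → 70 < 90
  db-m: +35 → 35 < 100
  edge-1: +35 → 35 < 40
  lb-1: +90 → 90 ≥ 80
  lb-2: +50 → 50 ≥ 50
  queue-2: +95 → 95 ≥ 30
Round 2 — app-a, lb-1, lb-2, queue-2 page on-call.
  cache-1: +40+50 → 160 ≥ 90
  db-m: +55+40 → 130 ≥ 100
  edge-1: +55 → 90 ≥ 40
  edge-2: +45 → 45 < 90
  search-2: +60+80 → 140 ≥ 30
Round 3 — cache-1, db-m, edge-1, search-2 page on-call.
  edge-2: +40 → 85 < 90
No further pages.

app-a, cache-1, db-m, edge-1, lb-1, lb-2, queue-1, queue-2, search-1, search-2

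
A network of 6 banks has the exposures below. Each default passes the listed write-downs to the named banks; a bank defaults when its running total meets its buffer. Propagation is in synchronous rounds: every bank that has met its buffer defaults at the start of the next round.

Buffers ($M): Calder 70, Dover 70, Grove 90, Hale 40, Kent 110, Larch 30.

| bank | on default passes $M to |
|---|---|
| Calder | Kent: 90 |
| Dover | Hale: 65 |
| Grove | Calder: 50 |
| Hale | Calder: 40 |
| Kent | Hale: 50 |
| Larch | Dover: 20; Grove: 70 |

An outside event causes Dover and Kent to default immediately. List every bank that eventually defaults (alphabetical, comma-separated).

Dover, Hale, Kent

Round 1 — Dover, Kent default (initial).
  Hale: +65+50 → 115 ≥ 40
Round 2 — Hale defaults.
  Calder: +40 → 40 < 70
No further defaults.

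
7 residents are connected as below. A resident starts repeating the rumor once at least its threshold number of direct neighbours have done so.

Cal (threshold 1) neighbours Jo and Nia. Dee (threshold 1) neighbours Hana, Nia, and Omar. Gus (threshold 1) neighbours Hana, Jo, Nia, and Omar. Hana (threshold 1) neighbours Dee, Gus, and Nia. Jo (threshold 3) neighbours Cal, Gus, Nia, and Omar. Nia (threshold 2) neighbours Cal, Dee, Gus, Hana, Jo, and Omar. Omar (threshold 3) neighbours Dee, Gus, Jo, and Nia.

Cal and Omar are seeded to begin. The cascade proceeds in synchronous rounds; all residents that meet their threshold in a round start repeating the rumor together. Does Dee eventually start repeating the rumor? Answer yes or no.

yes

Round 1 — Cal, Omar start repeating the rumor (initial).
Round 2 — checking thresholds:
  Dee: 1 of 3 neighbours ≥ 1, starts repeating the rumor.
  Gus: 1 of 4 neighbours ≥ 1, starts repeating the rumor.
  Jo: 2 of 4 neighbours < 3, below threshold.
  Nia: 2 of 6 neighbours ≥ 2, starts repeating the rumor.
Round 3 — checking thresholds:
  Hana: 3 of 3 neighbours ≥ 1, starts repeating the rumor.
  Jo: 4 of 4 neighbours ≥ 3, starts repeating the rumor.
Round 4 — no new spreads; cascade stops.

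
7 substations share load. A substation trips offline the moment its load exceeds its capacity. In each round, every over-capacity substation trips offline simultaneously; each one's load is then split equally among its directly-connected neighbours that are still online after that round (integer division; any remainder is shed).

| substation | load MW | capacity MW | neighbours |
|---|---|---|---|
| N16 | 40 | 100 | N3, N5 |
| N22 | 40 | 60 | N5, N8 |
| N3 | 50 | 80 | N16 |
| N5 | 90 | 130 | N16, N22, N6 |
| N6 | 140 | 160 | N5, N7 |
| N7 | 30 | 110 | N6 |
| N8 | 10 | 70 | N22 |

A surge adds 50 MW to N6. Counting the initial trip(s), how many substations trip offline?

7

Round 1 — N6 at 190 > 160. N6 trips offline.
  N6 sheds 190 MW to N5, N7: 95 each.
    N5: 90+95 = 185 > 130
    N7: 30+95 = 125 > 110
Round 2 — N5, N7 trip offline.
  N5 sheds 185 MW to N16, N22: 92 each (1 lost).
    N16: 40+92 = 132 > 100
    N22: 40+92 = 132 > 60
  N7 sheds 125 MW: no online neighbours, lost.
Round 3 — N16, N22 trip offline.
  N16 sheds 132 MW to N3: 132 each.
    N3: 50+132 = 182 > 80
  N22 sheds 132 MW to N8: 132 each.
    N8: 10+132 = 142 > 70
Round 4 — N3, N8 trip offline.
  N3 sheds 182 MW: no online neighbours, lost.
  N8 sheds 142 MW: no online neighbours, lost.
No further trips.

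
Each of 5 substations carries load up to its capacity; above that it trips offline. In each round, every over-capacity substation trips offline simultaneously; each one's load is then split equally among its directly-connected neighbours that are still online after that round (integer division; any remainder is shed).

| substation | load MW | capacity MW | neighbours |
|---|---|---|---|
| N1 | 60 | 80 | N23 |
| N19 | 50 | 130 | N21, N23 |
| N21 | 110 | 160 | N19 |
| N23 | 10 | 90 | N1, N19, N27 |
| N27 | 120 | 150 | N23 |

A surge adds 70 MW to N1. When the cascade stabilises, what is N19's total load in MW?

Round 1 — N1 at 130 > 80. N1 trips offline.
  N1 sheds 130 MW to N23: 130 each.
    N23: 10+130 = 140 > 90
Round 2 — N23 trips offline.
  N23 sheds 140 MW to N19, N27: 70 each.
    N19: 50+70 = 120 ≤ 130
    N27: 120+70 = 190 > 150
Round 3 — N27 trips offline.
  N27 sheds 190 MW: no online neighbours, lost.
No further trips.

120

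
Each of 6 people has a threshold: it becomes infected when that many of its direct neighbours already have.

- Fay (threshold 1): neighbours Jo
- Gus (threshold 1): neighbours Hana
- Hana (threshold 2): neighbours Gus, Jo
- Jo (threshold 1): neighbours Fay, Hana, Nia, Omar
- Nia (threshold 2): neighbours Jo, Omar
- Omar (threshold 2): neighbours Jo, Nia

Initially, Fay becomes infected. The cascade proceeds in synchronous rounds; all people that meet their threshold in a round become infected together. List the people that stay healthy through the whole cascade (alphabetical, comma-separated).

Gus, Hana, Nia, Omar

Round 1 — Fay becomes infected (initial).
Round 2 — checking thresholds:
  Jo: 1 of 4 neighbours ≥ 1, becomes infected.
Round 3 — no new infections; cascade stops.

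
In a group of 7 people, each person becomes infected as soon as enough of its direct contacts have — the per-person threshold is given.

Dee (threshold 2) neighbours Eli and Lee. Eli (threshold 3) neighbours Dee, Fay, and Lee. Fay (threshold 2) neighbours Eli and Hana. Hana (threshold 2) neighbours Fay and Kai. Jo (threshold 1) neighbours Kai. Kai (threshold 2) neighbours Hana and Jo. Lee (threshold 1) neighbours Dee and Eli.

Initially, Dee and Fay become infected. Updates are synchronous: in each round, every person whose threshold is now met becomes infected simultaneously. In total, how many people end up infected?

Round 1 — Dee, Fay become infected (initial).
Round 2 — checking thresholds:
  Eli: 2 of 3 neighbours < 3, below threshold.
  Hana: 1 of 2 neighbours < 2, below threshold.
  Lee: 1 of 2 neighbours ≥ 1, becomes infected.
Round 3 — checking thresholds:
  Eli: 3 of 3 neighbours ≥ 3, becomes infected.
  Hana: 1 of 2 neighbours < 2, below threshold.
Round 4 — no new infections; cascade stops.

4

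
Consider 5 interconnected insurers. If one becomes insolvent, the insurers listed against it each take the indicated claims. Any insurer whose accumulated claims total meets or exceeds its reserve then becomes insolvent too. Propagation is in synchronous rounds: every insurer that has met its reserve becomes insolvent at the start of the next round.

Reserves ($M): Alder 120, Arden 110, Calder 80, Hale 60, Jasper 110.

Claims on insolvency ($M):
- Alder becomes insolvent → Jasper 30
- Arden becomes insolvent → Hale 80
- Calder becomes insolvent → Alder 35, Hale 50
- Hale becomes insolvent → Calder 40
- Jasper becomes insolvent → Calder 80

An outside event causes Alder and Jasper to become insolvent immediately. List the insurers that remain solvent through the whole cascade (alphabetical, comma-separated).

Round 1 — Alder, Jasper become insolvent (initial).
  Calder: +80 → 80 ≥ 80
Round 2 — Calder becomes insolvent.
  Hale: +50 → 50 < 60
No further insolvencies.

Arden, Hale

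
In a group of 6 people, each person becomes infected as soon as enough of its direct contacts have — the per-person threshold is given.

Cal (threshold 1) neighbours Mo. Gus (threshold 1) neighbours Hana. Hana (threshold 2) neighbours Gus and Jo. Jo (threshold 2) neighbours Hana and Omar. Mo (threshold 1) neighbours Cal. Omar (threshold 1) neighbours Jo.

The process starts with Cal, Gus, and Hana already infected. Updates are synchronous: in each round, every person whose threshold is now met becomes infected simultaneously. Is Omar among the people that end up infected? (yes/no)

Round 1 — Cal, Gus, Hana become infected (initial).
Round 2 — checking thresholds:
  Jo: 1 of 2 neighbours < 2, holds.
  Mo: 1 of 1 neighbours ≥ 1, becomes infected.
Round 3 — no new infections; cascade stops.

no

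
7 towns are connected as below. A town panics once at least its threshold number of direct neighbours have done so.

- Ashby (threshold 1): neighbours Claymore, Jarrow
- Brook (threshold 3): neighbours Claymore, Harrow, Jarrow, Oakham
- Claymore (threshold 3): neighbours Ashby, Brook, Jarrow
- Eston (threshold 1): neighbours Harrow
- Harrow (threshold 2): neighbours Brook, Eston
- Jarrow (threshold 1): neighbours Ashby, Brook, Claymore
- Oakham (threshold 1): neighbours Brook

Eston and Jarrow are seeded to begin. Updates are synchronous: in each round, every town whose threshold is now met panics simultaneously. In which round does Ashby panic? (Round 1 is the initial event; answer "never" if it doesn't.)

Round 1 — Eston, Jarrow panic (initial).
Round 2 — checking thresholds:
  Ashby: 1 of 2 neighbours ≥ 1, panics.
  Brook: 1 of 4 neighbours < 3, not yet.
  Claymore: 1 of 3 neighbours < 3, not yet.
  Harrow: 1 of 2 neighbours < 2, not yet.
Round 3 — no new panics; cascade stops.

2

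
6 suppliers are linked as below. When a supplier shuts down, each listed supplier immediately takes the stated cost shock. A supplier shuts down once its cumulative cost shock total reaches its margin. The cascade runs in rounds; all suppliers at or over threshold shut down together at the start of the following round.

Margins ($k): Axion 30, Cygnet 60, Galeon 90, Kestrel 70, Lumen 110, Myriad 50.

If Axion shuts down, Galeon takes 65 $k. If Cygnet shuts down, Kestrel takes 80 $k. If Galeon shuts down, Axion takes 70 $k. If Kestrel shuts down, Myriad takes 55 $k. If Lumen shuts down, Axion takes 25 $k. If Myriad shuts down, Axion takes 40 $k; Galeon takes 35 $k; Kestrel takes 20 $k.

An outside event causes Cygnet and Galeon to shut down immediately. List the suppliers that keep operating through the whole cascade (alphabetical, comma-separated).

Round 1 — Cygnet, Galeon shut down (initial).
  Axion: +70 → 70 ≥ 30
  Kestrel: +80 → 80 ≥ 70
Round 2 — Axion, Kestrel shut down.
  Myriad: +55 → 55 ≥ 50
Round 3 — Myriad shuts down.
No further shutdowns.

Lumen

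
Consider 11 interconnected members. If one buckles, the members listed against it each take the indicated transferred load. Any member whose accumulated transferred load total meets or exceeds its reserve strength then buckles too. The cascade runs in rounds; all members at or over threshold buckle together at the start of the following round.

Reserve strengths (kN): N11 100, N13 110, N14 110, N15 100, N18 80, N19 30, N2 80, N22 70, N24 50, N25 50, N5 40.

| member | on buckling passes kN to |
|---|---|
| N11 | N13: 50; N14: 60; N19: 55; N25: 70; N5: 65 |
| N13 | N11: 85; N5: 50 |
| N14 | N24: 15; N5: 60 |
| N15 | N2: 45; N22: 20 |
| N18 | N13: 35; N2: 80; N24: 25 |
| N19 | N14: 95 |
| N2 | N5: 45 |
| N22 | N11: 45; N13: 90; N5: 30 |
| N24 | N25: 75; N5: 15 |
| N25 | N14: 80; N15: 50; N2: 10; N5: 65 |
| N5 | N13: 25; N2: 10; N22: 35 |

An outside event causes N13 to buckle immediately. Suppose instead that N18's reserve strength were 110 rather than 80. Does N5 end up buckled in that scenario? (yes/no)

yes

With N18's reserve strength at 110:
Round 1 — N13 buckles (initial).
  N11: +85 → 85 < 100
  N5: +50 → 50 ≥ 40
Round 2 — N5 buckles.
  N2: +10 → 10 < 80
  N22: +35 → 35 < 70
No further bucklings.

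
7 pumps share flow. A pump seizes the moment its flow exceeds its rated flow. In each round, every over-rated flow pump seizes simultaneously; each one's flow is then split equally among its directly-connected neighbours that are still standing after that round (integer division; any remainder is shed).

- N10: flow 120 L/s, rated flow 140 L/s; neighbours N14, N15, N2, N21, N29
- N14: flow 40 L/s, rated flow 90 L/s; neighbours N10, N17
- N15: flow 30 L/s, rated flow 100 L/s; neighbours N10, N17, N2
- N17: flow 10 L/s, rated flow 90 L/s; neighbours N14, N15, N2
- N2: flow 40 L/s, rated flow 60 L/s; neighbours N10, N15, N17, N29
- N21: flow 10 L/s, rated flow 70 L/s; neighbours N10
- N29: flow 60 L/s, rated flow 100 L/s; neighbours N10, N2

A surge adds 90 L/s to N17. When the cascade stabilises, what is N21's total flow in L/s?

Round 1 — N17 at 100 > 90. N17 seizes.
  N17 sheds 100 L/s to N14, N15, N2: 33 each (1 lost).
    N14: 40+33 = 73 ≤ 90
    N15: 30+33 = 63 ≤ 100
    N2: 40+33 = 73 > 60
Round 2 — N2 seizes.
  N2 sheds 73 L/s to N10, N15, N29: 24 each (1 lost).
    N10: 120+24 = 144 > 140
    N15: 63+24 = 87 ≤ 100
    N29: 60+24 = 84 ≤ 100
Round 3 — N10 seizes.
  N10 sheds 144 L/s to N14, N15, N21, N29: 36 each.
    N14: 73+36 = 109 > 90
    N15: 87+36 = 123 > 100
    N21: 10+36 = 46 ≤ 70
    N29: 84+36 = 120 > 100
Round 4 — N14, N15, N29 seize.
  N14 sheds 109 L/s: no online neighbours, lost.
  N15 sheds 123 L/s: no online neighbours, lost.
  N29 sheds 120 L/s: no online neighbours, lost.
No further seizures.

46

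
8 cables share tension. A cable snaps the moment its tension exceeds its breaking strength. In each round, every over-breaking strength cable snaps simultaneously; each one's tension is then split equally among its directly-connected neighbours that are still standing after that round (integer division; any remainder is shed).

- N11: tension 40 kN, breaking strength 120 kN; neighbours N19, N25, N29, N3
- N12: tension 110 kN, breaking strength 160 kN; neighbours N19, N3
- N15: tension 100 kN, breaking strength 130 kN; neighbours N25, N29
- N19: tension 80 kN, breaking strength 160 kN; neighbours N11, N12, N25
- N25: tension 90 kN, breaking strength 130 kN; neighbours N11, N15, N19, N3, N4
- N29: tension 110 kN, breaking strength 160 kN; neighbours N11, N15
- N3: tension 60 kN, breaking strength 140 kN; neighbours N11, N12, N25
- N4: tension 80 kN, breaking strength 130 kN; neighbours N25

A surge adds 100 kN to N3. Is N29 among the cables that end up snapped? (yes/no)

Round 1 — N3 at 160 > 140. N3 snaps.
  N3 sheds 160 kN to N11, N12, N25: 53 each (1 lost).
    N11: 40+53 = 93 ≤ 120
    N12: 110+53 = 163 > 160
    N25: 90+53 = 143 > 130
Round 2 — N12, N25 snap.
  N12 sheds 163 kN to N19: 163 each.
    N19: 80+163 = 243 > 160
  N25 sheds 143 kN to N11, N15, N19, N4: 35 each (3 lost).
    N11: 93+35 = 128 > 120
    N15: 100+35 = 135 > 130
    N19: 243+35 = 278 > 160
    N4: 80+35 = 115 ≤ 130
Round 3 — N11, N15, N19 snap.
  N11 sheds 128 kN to N29: 128 each.
    N29: 110+128 = 238 > 160
  N15 sheds 135 kN to N29: 135 each.
    N29: 238+135 = 373 > 160
  N19 sheds 278 kN: no online neighbours, lost.
Round 4 — N29 snaps.
  N29 sheds 373 kN: no online neighbours, lost.
No further breaks.

yes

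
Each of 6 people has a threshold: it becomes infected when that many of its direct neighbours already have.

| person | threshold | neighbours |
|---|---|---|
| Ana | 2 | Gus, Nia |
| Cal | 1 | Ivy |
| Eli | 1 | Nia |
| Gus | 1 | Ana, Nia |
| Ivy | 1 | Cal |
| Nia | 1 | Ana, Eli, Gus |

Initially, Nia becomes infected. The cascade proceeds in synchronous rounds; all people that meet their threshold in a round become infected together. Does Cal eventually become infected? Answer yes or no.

no

Round 1 — Nia becomes infected (initial).
Round 2 — checking thresholds:
  Ana: 1 of 2 neighbours < 2, below threshold.
  Eli: 1 of 1 neighbours ≥ 1, becomes infected.
  Gus: 1 of 2 neighbours ≥ 1, becomes infected.
Round 3 — checking thresholds:
  Ana: 2 of 2 neighbours ≥ 2, becomes infected.
Round 4 — no new infections; cascade stops.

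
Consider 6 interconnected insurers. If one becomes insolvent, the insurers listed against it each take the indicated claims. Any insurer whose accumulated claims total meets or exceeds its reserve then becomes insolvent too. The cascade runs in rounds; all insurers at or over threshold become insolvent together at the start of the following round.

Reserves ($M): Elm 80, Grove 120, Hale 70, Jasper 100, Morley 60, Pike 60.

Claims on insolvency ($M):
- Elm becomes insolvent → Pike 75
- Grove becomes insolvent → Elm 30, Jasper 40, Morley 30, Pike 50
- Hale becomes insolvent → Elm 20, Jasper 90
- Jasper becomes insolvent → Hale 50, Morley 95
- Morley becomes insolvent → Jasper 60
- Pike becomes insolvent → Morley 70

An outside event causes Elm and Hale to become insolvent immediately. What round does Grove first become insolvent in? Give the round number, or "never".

never

Round 1 — Elm, Hale become insolvent (initial).
  Jasper: +90 → 90 < 100
  Pike: +75 → 75 ≥ 60
Round 2 — Pike becomes insolvent.
  Morley: +70 → 70 ≥ 60
Round 3 — Morley becomes insolvent.
  Jasper: +60 → 150 ≥ 100
Round 4 — Jasper becomes insolvent.
No further insolvencies.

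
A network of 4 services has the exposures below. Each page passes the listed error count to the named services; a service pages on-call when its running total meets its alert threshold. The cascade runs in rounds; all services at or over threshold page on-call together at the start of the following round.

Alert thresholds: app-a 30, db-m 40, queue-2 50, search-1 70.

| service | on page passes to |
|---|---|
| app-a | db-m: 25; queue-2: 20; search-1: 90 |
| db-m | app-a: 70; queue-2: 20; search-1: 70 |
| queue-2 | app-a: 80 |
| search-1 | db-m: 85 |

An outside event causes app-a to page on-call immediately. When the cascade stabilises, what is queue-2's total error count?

Round 1 — app-a pages on-call (initial).
  db-m: +25 → 25 < 40
  queue-2: +20 → 20 < 50
  search-1: +90 → 90 ≥ 70
Round 2 — search-1 pages on-call.
  db-m: +85 → 110 ≥ 40
Round 3 — db-m pages on-call.
  queue-2: +20 → 40 < 50
No further pages.

40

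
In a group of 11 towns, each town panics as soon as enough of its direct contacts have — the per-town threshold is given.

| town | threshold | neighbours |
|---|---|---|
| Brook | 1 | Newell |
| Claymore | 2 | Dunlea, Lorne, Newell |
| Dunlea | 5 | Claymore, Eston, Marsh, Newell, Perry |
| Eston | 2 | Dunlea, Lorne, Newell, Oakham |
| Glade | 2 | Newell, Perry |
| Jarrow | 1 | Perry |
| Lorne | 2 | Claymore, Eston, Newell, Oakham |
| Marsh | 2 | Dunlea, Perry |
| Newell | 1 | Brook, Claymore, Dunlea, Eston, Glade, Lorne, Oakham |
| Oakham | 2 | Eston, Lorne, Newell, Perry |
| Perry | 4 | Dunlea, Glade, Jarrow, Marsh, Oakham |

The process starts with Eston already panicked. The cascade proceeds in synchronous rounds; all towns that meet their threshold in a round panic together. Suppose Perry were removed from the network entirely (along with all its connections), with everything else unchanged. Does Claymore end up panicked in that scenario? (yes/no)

With Perry removed:
Round 1 — Eston panics (initial).
Round 2 — checking thresholds:
  Dunlea: 1 of 4 neighbours < 5, not yet.
  Lorne: 1 of 4 neighbours < 2, not yet.
  Newell: 1 of 7 neighbours ≥ 1, panics.
  Oakham: 1 of 3 neighbours < 2, not yet.
Round 3 — checking thresholds:
  Brook: 1 of 1 neighbours ≥ 1, panics.
  Claymore: 1 of 3 neighbours < 2, not yet.
  Dunlea: 2 of 4 neighbours < 5, not yet.
  Glade: 1 of 1 neighbours < 2, not yet.
  Lorne: 2 of 4 neighbours ≥ 2, panics.
  Oakham: 2 of 3 neighbours ≥ 2, panics.
Round 4 — checking thresholds:
  Claymore: 2 of 3 neighbours ≥ 2, panics.
  Dunlea: 2 of 4 neighbours < 5, not yet.
  Glade: 1 of 1 neighbours < 2, not yet.
Round 5 — no new panics; cascade stops.

yes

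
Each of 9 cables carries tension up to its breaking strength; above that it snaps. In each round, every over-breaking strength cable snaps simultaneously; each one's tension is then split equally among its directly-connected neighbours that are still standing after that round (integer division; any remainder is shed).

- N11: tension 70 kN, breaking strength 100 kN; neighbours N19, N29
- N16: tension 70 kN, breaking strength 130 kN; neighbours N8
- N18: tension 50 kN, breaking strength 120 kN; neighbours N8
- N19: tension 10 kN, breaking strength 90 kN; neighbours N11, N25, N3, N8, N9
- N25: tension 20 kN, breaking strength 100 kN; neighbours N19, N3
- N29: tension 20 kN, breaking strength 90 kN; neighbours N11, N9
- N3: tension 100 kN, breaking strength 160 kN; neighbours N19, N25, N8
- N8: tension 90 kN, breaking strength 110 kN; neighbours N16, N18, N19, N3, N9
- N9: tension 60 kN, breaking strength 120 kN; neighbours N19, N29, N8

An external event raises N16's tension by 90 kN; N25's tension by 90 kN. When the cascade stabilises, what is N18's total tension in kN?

Round 1 — N16 at 160 > 130; N25 at 110 > 100. N16, N25 snap.
  N16 sheds 160 kN to N8: 160 each.
    N8: 90+160 = 250 > 110
  N25 sheds 110 kN to N19, N3: 55 each.
    N19: 10+55 = 65 ≤ 90
    N3: 100+55 = 155 ≤ 160
Round 2 — N8 snaps.
  N8 sheds 250 kN to N18, N19, N3, N9: 62 each (2 lost).
    N18: 50+62 = 112 ≤ 120
    N19: 65+62 = 127 > 90
    N3: 155+62 = 217 > 160
    N9: 60+62 = 122 > 120
Round 3 — N19, N3, N9 snap.
  N19 sheds 127 kN to N11: 127 each.
    N11: 70+127 = 197 > 100
  N3 sheds 217 kN: no online neighbours, lost.
  N9 sheds 122 kN to N29: 122 each.
    N29: 20+122 = 142 > 90
Round 4 — N11, N29 snap.
  N11 sheds 197 kN: no online neighbours, lost.
  N29 sheds 142 kN: no online neighbours, lost.
No further breaks.

112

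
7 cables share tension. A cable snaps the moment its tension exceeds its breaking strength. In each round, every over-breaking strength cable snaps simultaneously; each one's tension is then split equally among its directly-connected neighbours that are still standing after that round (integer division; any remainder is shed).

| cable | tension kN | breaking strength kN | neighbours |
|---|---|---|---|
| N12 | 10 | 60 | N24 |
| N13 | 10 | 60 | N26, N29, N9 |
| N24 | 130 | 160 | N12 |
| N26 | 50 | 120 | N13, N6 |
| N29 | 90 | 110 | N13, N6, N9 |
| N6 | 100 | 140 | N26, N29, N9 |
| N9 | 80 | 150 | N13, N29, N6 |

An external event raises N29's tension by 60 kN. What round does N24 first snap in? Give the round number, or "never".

Round 1 — N29 at 150 > 110. N29 snaps.
  N29 sheds 150 kN to N13, N6, N9: 50 each.
    N13: 10+50 = 60 ≤ 60
    N6: 100+50 = 150 > 140
    N9: 80+50 = 130 ≤ 150
Round 2 — N6 snaps.
  N6 sheds 150 kN to N26, N9: 75 each.
    N26: 50+75 = 125 > 120
    N9: 130+75 = 205 > 150
Round 3 — N26, N9 snap.
  N26 sheds 125 kN to N13: 125 each.
    N13: 60+125 = 185 > 60
  N9 sheds 205 kN to N13: 205 each.
    N13: 185+205 = 390 > 60
Round 4 — N13 snaps.
  N13 sheds 390 kN: no online neighbours, lost.
No further breaks.

never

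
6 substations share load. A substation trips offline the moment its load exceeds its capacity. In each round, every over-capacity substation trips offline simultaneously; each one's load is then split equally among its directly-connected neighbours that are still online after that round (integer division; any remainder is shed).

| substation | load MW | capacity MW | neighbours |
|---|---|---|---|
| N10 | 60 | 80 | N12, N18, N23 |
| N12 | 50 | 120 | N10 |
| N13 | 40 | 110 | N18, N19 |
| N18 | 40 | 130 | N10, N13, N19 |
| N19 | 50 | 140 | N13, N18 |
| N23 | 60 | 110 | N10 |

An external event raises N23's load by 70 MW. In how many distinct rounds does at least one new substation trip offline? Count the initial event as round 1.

3

Round 1 — N23 at 130 > 110. N23 trips offline.
  N23 sheds 130 MW to N10: 130 each.
    N10: 60+130 = 190 > 80
Round 2 — N10 trips offline.
  N10 sheds 190 MW to N12, N18: 95 each.
    N12: 50+95 = 145 > 120
    N18: 40+95 = 135 > 130
Round 3 — N12, N18 trip offline.
  N12 sheds 145 MW: no online neighbours, lost.
  N18 sheds 135 MW to N13, N19: 67 each (1 lost).
    N13: 40+67 = 107 ≤ 110
    N19: 50+67 = 117 ≤ 140
No further trips.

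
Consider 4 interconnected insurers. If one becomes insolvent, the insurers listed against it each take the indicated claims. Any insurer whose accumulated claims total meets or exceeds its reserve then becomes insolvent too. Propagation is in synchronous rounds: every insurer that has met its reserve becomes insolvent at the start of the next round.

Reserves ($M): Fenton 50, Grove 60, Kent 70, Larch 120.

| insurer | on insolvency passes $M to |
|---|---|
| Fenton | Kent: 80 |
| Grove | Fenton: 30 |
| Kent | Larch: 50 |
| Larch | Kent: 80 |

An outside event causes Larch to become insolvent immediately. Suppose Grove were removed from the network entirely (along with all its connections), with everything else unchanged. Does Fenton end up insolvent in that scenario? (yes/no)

no

With Grove removed:
Round 1 — Larch becomes insolvent (initial).
  Kent: +80 → 80 ≥ 70
Round 2 — Kent becomes insolvent.
No further insolvencies.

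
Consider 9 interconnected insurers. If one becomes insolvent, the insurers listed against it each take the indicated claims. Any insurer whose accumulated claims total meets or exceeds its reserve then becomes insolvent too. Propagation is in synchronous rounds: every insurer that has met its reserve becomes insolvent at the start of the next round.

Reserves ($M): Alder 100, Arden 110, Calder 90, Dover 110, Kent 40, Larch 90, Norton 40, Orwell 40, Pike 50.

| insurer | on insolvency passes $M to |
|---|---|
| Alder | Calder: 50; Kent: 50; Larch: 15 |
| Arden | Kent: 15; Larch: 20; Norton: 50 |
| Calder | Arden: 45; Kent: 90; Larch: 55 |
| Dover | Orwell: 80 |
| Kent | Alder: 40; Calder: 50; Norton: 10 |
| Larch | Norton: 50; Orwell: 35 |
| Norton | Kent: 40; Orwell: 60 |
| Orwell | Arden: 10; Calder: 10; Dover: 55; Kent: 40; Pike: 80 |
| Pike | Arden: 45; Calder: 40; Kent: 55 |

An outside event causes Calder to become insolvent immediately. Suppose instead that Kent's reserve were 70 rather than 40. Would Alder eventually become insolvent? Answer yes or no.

no

With Kent's reserve at 70:
Round 1 — Calder becomes insolvent (initial).
  Arden: +45 → 45 < 110
  Kent: +90 → 90 ≥ 70
  Larch: +55 → 55 < 90
Round 2 — Kent becomes insolvent.
  Alder: +40 → 40 < 100
  Norton: +10 → 10 < 40
No further insolvencies.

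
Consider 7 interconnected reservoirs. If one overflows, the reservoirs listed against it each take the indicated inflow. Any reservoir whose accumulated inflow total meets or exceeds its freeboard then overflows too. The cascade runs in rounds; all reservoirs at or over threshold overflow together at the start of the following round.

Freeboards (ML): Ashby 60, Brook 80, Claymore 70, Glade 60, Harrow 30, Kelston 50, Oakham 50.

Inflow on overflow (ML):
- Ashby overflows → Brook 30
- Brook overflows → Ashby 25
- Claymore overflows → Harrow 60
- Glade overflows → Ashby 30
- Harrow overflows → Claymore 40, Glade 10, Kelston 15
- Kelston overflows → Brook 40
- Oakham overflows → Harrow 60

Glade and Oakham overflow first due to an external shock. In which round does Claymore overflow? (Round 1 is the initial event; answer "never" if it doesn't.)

Round 1 — Glade, Oakham overflow (initial).
  Ashby: +30 → 30 < 60
  Harrow: +60 → 60 ≥ 30
Round 2 — Harrow overflows.
  Claymore: +40 → 40 < 70
  Kelston: +15 → 15 < 50
No further overflows.

never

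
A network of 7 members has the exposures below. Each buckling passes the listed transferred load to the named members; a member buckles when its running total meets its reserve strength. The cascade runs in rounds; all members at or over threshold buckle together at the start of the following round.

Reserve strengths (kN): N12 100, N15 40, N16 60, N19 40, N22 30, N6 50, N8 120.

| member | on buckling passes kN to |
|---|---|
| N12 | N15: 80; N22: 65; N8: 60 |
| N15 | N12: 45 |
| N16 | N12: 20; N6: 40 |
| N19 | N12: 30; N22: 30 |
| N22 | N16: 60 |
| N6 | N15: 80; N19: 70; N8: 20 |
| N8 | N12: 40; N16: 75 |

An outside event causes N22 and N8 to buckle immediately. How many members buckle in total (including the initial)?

3

Round 1 — N22, N8 buckle (initial).
  N12: +40 → 40 < 100
  N16: +60+75 → 135 ≥ 60
Round 2 — N16 buckles.
  N12: +20 → 60 < 100
  N6: +40 → 40 < 50
No further bucklings.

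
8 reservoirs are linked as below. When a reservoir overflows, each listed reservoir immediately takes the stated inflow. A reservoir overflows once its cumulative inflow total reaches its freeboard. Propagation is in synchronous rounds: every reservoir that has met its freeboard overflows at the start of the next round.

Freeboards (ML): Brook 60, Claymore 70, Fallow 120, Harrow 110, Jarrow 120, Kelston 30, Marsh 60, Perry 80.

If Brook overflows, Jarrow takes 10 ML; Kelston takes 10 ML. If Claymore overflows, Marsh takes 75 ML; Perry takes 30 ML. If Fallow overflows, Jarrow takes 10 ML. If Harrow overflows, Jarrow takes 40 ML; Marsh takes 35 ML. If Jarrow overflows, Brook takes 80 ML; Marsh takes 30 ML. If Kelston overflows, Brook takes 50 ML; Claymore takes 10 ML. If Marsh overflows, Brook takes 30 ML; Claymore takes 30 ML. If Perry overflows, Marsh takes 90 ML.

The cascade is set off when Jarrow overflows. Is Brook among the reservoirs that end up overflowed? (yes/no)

Round 1 — Jarrow overflows (initial).
  Brook: +80 → 80 ≥ 60
  Marsh: +30 → 30 < 60
Round 2 — Brook overflows.
  Kelston: +10 → 10 < 30
No further overflows.

yes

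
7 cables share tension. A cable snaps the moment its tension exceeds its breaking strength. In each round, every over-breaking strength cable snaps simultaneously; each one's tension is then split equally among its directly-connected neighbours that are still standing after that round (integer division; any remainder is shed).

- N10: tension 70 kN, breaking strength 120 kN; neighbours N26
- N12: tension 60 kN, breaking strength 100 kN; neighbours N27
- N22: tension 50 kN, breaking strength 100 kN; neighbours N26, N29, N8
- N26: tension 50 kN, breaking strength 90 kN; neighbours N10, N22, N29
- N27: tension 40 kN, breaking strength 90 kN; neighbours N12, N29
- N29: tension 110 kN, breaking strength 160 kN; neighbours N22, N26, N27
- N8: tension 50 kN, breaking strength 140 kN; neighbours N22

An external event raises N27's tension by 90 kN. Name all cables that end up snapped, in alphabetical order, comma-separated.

Round 1 — N27 at 130 > 90. N27 snaps.
  N27 sheds 130 kN to N12, N29: 65 each.
    N12: 60+65 = 125 > 100
    N29: 110+65 = 175 > 160
Round 2 — N12, N29 snap.
  N12 sheds 125 kN: no online neighbours, lost.
  N29 sheds 175 kN to N22, N26: 87 each (1 lost).
    N22: 50+87 = 137 > 100
    N26: 50+87 = 137 > 90
Round 3 — N22, N26 snap.
  N22 sheds 137 kN to N8: 137 each.
    N8: 50+137 = 187 > 140
  N26 sheds 137 kN to N10: 137 each.
    N10: 70+137 = 207 > 120
Round 4 — N10, N8 snap.
  N10 sheds 207 kN: no online neighbours, lost.
  N8 sheds 187 kN: no online neighbours, lost.
No further breaks.

N10, N12, N22, N26, N27, N29, N8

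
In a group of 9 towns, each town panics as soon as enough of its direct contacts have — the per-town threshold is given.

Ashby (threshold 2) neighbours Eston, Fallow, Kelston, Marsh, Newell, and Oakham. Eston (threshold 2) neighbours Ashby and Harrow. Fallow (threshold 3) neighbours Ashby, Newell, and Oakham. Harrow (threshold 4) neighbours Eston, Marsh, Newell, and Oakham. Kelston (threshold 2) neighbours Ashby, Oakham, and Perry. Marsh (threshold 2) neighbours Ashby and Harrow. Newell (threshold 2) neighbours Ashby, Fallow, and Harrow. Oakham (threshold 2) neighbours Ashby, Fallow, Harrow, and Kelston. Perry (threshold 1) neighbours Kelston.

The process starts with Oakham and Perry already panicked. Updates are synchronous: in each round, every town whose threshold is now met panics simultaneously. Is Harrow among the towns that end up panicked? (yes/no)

Round 1 — Oakham, Perry panic (initial).
Round 2 — checking thresholds:
  Ashby: 1 of 6 neighbours < 2, holds.
  Fallow: 1 of 3 neighbours < 3, holds.
  Harrow: 1 of 4 neighbours < 4, holds.
  Kelston: 2 of 3 neighbours ≥ 2, panics.
Round 3 — checking thresholds:
  Ashby: 2 of 6 neighbours ≥ 2, panics.
  Fallow: 1 of 3 neighbours < 3, holds.
  Harrow: 1 of 4 neighbours < 4, holds.
Round 4 — no new panics; cascade stops.

no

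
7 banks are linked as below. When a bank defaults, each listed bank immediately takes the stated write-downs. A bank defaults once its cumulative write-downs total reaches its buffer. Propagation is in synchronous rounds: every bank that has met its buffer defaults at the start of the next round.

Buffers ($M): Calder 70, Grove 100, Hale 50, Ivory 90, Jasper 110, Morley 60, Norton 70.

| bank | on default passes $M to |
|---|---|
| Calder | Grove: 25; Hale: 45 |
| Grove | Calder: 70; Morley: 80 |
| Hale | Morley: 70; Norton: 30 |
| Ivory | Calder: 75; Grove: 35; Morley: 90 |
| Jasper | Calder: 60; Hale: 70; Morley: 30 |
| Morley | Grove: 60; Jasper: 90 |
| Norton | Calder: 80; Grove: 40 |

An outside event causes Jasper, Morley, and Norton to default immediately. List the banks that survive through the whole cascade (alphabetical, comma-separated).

Ivory

Round 1 — Jasper, Morley, Norton default (initial).
  Calder: +60+80 → 140 ≥ 70
  Grove: +60+40 → 100 ≥ 100
  Hale: +70 → 70 ≥ 50
Round 2 — Calder, Grove, Hale default.
No further defaults.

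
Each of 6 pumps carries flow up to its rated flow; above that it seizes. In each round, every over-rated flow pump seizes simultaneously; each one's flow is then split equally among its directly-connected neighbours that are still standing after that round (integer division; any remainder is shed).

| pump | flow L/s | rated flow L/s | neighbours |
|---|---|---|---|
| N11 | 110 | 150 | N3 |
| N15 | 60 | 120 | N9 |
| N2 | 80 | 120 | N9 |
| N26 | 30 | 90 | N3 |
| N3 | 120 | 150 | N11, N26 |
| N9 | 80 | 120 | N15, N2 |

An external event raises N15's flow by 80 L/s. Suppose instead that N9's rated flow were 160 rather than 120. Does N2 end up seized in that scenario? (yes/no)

yes

With N9's rated flow at 160:
Round 1 — N15 at 140 > 120. N15 seizes.
  N15 sheds 140 L/s to N9: 140 each.
    N9: 80+140 = 220 > 160
Round 2 — N9 seizes.
  N9 sheds 220 L/s to N2: 220 each.
    N2: 80+220 = 300 > 120
Round 3 — N2 seizes.
  N2 sheds 300 L/s: no online neighbours, lost.
No further seizures.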